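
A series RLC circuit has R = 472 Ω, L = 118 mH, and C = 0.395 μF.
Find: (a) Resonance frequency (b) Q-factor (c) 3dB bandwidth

Step 1 — Resonance: ω₀ = 1/√(LC) = 1/√(0.118·3.95e-07) = 4632 rad/s.
Step 2 — f₀ = ω₀/(2π) = 737.2 Hz.
Step 3 — Series Q: Q = ω₀L/R = 4632·0.118/472 = 1.158.
Step 4 — Bandwidth: Δω = ω₀/Q = 4000 rad/s; BW = Δω/(2π) = 636.6 Hz.

(a) f₀ = 737.2 Hz  (b) Q = 1.158  (c) BW = 636.6 Hz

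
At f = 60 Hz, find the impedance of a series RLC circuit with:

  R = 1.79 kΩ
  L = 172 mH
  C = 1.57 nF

Step 1 — Angular frequency: ω = 2π·f = 2π·60 = 377 rad/s.
Step 2 — Component impedances:
  R: Z = R = 1790 Ω
  L: Z = jωL = j·377·0.172 = 0 + j64.84 Ω
  C: Z = 1/(jωC) = -j/(ω·C) = 0 - j1.69e+06 Ω
Step 3 — Series combination: Z_total = R + L + C = 1790 - j1.689e+06 Ω = 1.689e+06∠-89.9° Ω.

Z = 1790 - j1.689e+06 Ω = 1.689e+06∠-89.9° Ω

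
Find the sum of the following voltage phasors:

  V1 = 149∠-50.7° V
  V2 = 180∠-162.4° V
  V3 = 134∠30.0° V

Step 1 — Convert each phasor to rectangular form:
  V1 = 149·(cos(-50.7°) + j·sin(-50.7°)) = 94.37 - j115.3 V
  V2 = 180·(cos(-162.4°) + j·sin(-162.4°)) = -171.6 - j54.43 V
  V3 = 134·(cos(30.0°) + j·sin(30.0°)) = 116 + j67 V
Step 2 — Sum components: V_total = 38.85 - j102.7 V.
Step 3 — Convert to polar: |V_total| = 109.8 V, ∠V_total = -69.3°.

V_total = 109.8∠-69.3° V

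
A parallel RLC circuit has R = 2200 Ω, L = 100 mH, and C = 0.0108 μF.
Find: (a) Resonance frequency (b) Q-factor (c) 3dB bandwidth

Step 1 — Resonance: ω₀ = 1/√(LC) = 1/√(0.1·1.08e-08) = 3.043e+04 rad/s.
Step 2 — f₀ = ω₀/(2π) = 4843 Hz.
Step 3 — Parallel Q: Q = R/(ω₀L) = 2200/(3.043e+04·0.1) = 0.723.
Step 4 — Bandwidth: Δω = ω₀/Q = 4.209e+04 rad/s; BW = Δω/(2π) = 6698 Hz.

(a) f₀ = 4843 Hz  (b) Q = 0.723  (c) BW = 6698 Hz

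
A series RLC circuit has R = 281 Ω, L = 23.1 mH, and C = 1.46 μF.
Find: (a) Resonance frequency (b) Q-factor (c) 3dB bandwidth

Step 1 — Resonance: ω₀ = 1/√(LC) = 1/√(0.0231·1.46e-06) = 5445 rad/s.
Step 2 — f₀ = ω₀/(2π) = 866.6 Hz.
Step 3 — Series Q: Q = ω₀L/R = 5445·0.0231/281 = 0.4476.
Step 4 — Bandwidth: Δω = ω₀/Q = 1.216e+04 rad/s; BW = Δω/(2π) = 1936 Hz.

(a) f₀ = 866.6 Hz  (b) Q = 0.4476  (c) BW = 1936 Hz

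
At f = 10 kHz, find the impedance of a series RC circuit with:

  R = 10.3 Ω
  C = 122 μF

Step 1 — Angular frequency: ω = 2π·f = 2π·1e+04 = 6.283e+04 rad/s.
Step 2 — Component impedances:
  R: Z = R = 10.3 Ω
  C: Z = 1/(jωC) = -j/(ω·C) = 0 - j0.1305 Ω
Step 3 — Series combination: Z_total = R + C = 10.3 - j0.1305 Ω = 10.3∠-0.7° Ω.

Z = 10.3 - j0.1305 Ω = 10.3∠-0.7° Ω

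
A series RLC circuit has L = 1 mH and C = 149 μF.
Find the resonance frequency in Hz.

Step 1 — Resonance condition Im(Z)=0 gives ω₀ = 1/√(LC).
Step 2 — ω₀ = 1/√(0.001·0.000149) = 2591 rad/s.
Step 3 — f₀ = ω₀/(2π) = 412.3 Hz.

f₀ = 412.3 Hz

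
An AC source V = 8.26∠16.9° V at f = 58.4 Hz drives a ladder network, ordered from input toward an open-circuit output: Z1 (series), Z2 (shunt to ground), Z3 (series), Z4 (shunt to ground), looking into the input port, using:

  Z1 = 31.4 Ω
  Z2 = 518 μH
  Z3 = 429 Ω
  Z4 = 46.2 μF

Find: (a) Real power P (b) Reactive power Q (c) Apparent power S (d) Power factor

Step 1 — Angular frequency: ω = 2π·f = 2π·58.4 = 366.9 rad/s.
Step 2 — Component impedances:
  Z1: Z = R = 31.4 Ω
  Z2: Z = jωL = j·366.9·0.000518 = 0 + j0.1901 Ω
  Z3: Z = R = 429 Ω
  Z4: Z = 1/(jωC) = -j/(ω·C) = 0 - j58.99 Ω
Step 3 — Ladder network (open output): work backward from the far end, alternating series and parallel combinations. Z_in = 31.4 + j0.1901 Ω = 31.4∠0.3° Ω.
Step 4 — Source phasor: V = 8.26∠16.9° V = 7.903 + j2.401 V.
Step 5 — Current: I = V / Z = 0.2521 + j0.07494 A = 0.2631∠16.6° A.
Step 6 — Complex power: S = V·I* = 2.173 + j0.01315 VA.
Step 7 — Real power: P = Re(S) = 2.173 W.
Step 8 — Reactive power: Q = Im(S) = 0.01315 VAR.
Step 9 — Apparent power: |S| = 2.173 VA.
Step 10 — Power factor: PF = P/|S| = 1 (lagging).

(a) P = 2.173 W  (b) Q = 0.01315 VAR  (c) S = 2.173 VA  (d) PF = 1 (lagging)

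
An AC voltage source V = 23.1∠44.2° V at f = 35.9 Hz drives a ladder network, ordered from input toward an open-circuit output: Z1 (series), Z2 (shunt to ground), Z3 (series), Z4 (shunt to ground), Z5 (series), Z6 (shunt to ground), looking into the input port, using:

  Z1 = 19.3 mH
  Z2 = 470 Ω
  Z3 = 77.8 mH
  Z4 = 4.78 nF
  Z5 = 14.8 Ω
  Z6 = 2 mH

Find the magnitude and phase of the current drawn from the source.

Step 1 — Angular frequency: ω = 2π·f = 2π·35.9 = 225.6 rad/s.
Step 2 — Component impedances:
  Z1: Z = jωL = j·225.6·0.0193 = 0 + j4.353 Ω
  Z2: Z = R = 470 Ω
  Z3: Z = jωL = j·225.6·0.0778 = 0 + j17.55 Ω
  Z4: Z = 1/(jωC) = -j/(ω·C) = 0 - j9.275e+05 Ω
  Z5: Z = R = 14.8 Ω
  Z6: Z = jωL = j·225.6·0.002 = 0 + j0.4511 Ω
Step 3 — Ladder network (open output): work backward from the far end, alternating series and parallel combinations. Z_in = 14.98 + j21.25 Ω = 25.99∠54.8° Ω.
Step 4 — Source phasor: V = 23.1∠44.2° V = 16.56 + j16.1 V.
Step 5 — Ohm's law: I = V / Z_total = (16.56 + j16.1) / (14.98 + j21.25) = 0.8734 - j0.1638 A.
Step 6 — Convert to polar: |I| = 0.8886 A, ∠I = -10.6°.

I = 0.8886∠-10.6° A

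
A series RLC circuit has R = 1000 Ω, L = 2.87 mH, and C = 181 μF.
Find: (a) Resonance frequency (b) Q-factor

Step 1 — Resonance condition Im(Z)=0 gives ω₀ = 1/√(LC).
Step 2 — ω₀ = 1/√(0.00287·0.000181) = 1387 rad/s.
Step 3 — f₀ = ω₀/(2π) = 220.8 Hz.
Step 4 — Series Q: Q = ω₀L/R = 1387·0.00287/1000 = 0.003982.

(a) f₀ = 220.8 Hz  (b) Q = 0.003982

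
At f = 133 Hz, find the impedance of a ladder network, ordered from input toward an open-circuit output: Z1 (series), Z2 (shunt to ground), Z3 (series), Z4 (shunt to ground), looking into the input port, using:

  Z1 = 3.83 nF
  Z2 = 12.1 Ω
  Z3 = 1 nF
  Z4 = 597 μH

Step 1 — Angular frequency: ω = 2π·f = 2π·133 = 835.7 rad/s.
Step 2 — Component impedances:
  Z1: Z = 1/(jωC) = -j/(ω·C) = 0 - j3.124e+05 Ω
  Z2: Z = R = 12.1 Ω
  Z3: Z = 1/(jωC) = -j/(ω·C) = 0 - j1.197e+06 Ω
  Z4: Z = jωL = j·835.7·0.000597 = 0 + j0.4989 Ω
Step 3 — Ladder network (open output): work backward from the far end, alternating series and parallel combinations. Z_in = 12.1 - j3.124e+05 Ω = 3.124e+05∠-90.0° Ω.

Z = 12.1 - j3.124e+05 Ω = 3.124e+05∠-90.0° Ω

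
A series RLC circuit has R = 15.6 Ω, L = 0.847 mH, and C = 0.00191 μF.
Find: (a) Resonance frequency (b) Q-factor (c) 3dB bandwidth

Step 1 — Resonance: ω₀ = 1/√(LC) = 1/√(0.000847·1.91e-09) = 7.862e+05 rad/s.
Step 2 — f₀ = ω₀/(2π) = 1.251e+05 Hz.
Step 3 — Series Q: Q = ω₀L/R = 7.862e+05·0.000847/15.6 = 42.69.
Step 4 — Bandwidth: Δω = ω₀/Q = 1.842e+04 rad/s; BW = Δω/(2π) = 2931 Hz.

(a) f₀ = 1.251e+05 Hz  (b) Q = 42.69  (c) BW = 2931 Hz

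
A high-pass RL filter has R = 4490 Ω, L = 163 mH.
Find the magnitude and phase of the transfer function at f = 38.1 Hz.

Step 1 — Angular frequency: ω = 2π·38.1 = 239.4 rad/s.
Step 2 — Transfer function: H(jω) = jωL/(R + jωL).
Step 3 — Numerator jωL = j·39.02; denominator R + jωL = 4490 + j39.02.
Step 4 — H = 7.552e-05 + j0.00869.
Step 5 — Magnitude: |H| = 0.00869 (-41.2 dB); phase: φ = 89.5°.

|H| = 0.00869 (-41.2 dB), φ = 89.5°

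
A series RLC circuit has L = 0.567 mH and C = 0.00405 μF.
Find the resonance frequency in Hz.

Step 1 — Resonance condition Im(Z)=0 gives ω₀ = 1/√(LC).
Step 2 — ω₀ = 1/√(0.000567·4.05e-09) = 6.599e+05 rad/s.
Step 3 — f₀ = ω₀/(2π) = 1.05e+05 Hz.

f₀ = 1.05e+05 Hz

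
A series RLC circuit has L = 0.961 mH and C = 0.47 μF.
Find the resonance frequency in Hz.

Step 1 — Resonance condition Im(Z)=0 gives ω₀ = 1/√(LC).
Step 2 — ω₀ = 1/√(0.000961·4.7e-07) = 4.705e+04 rad/s.
Step 3 — f₀ = ω₀/(2π) = 7489 Hz.

f₀ = 7489 Hz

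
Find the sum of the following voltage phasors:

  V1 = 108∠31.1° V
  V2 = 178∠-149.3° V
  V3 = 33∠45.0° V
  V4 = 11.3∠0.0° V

Step 1 — Convert each phasor to rectangular form:
  V1 = 108·(cos(31.1°) + j·sin(31.1°)) = 92.48 + j55.79 V
  V2 = 178·(cos(-149.3°) + j·sin(-149.3°)) = -153.1 - j90.88 V
  V3 = 33·(cos(45.0°) + j·sin(45.0°)) = 23.33 + j23.33 V
  V4 = 11.3·(cos(0.0°) + j·sin(0.0°)) = 11.3 V
Step 2 — Sum components: V_total = -25.94 - j11.76 V.
Step 3 — Convert to polar: |V_total| = 28.48 V, ∠V_total = -155.6°.

V_total = 28.48∠-155.6° V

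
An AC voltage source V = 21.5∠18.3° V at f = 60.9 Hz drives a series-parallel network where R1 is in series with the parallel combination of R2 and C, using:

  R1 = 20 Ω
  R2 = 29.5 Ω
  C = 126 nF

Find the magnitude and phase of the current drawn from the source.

Step 1 — Angular frequency: ω = 2π·f = 2π·60.9 = 382.6 rad/s.
Step 2 — Component impedances:
  R1: Z = R = 20 Ω
  R2: Z = R = 29.5 Ω
  C: Z = 1/(jωC) = -j/(ω·C) = 0 - j2.074e+04 Ω
Step 3 — Parallel branch: R2 || C = 1/(1/R2 + 1/C) = 29.5 - j0.04196 Ω.
Step 4 — Series with R1: Z_total = R1 + (R2 || C) = 49.5 - j0.04196 Ω = 49.5∠-0.0° Ω.
Step 5 — Source phasor: V = 21.5∠18.3° V = 20.41 + j6.751 V.
Step 6 — Ohm's law: I = V / Z_total = (20.41 + j6.751) / (49.5 - j0.04196) = 0.4123 + j0.1367 A.
Step 7 — Convert to polar: |I| = 0.4343 A, ∠I = 18.3°.

I = 0.4343∠18.3° A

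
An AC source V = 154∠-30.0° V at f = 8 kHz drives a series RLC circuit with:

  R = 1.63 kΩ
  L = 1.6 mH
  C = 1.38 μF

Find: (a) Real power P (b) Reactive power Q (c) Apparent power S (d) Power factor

Step 1 — Angular frequency: ω = 2π·f = 2π·8000 = 5.027e+04 rad/s.
Step 2 — Component impedances:
  R: Z = R = 1630 Ω
  L: Z = jωL = j·5.027e+04·0.0016 = 0 + j80.42 Ω
  C: Z = 1/(jωC) = -j/(ω·C) = 0 - j14.42 Ω
Step 3 — Series combination: Z_total = R + L + C = 1630 + j66.01 Ω = 1631∠2.3° Ω.
Step 4 — Source phasor: V = 154∠-30.0° V = 133.4 - j77 V.
Step 5 — Current: I = V / Z = 0.07978 - j0.05047 A = 0.0944∠-32.3° A.
Step 6 — Complex power: S = V·I* = 14.53 + j0.5882 VA.
Step 7 — Real power: P = Re(S) = 14.53 W.
Step 8 — Reactive power: Q = Im(S) = 0.5882 VAR.
Step 9 — Apparent power: |S| = 14.54 VA.
Step 10 — Power factor: PF = P/|S| = 0.9992 (lagging).

(a) P = 14.53 W  (b) Q = 0.5882 VAR  (c) S = 14.54 VA  (d) PF = 0.9992 (lagging)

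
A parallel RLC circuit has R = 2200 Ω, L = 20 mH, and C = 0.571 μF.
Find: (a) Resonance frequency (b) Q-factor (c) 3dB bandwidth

Step 1 — Resonance: ω₀ = 1/√(LC) = 1/√(0.02·5.71e-07) = 9358 rad/s.
Step 2 — f₀ = ω₀/(2π) = 1489 Hz.
Step 3 — Parallel Q: Q = R/(ω₀L) = 2200/(9358·0.02) = 11.76.
Step 4 — Bandwidth: Δω = ω₀/Q = 796.1 rad/s; BW = Δω/(2π) = 126.7 Hz.

(a) f₀ = 1489 Hz  (b) Q = 11.76  (c) BW = 126.7 Hz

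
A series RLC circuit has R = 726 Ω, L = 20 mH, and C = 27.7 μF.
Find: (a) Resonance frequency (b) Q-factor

Step 1 — Resonance condition Im(Z)=0 gives ω₀ = 1/√(LC).
Step 2 — ω₀ = 1/√(0.02·2.77e-05) = 1344 rad/s.
Step 3 — f₀ = ω₀/(2π) = 213.8 Hz.
Step 4 — Series Q: Q = ω₀L/R = 1344·0.02/726 = 0.03701.

(a) f₀ = 213.8 Hz  (b) Q = 0.03701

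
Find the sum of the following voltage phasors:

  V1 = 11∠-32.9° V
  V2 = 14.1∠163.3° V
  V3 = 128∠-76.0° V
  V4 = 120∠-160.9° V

Step 1 — Convert each phasor to rectangular form:
  V1 = 11·(cos(-32.9°) + j·sin(-32.9°)) = 9.236 - j5.975 V
  V2 = 14.1·(cos(163.3°) + j·sin(163.3°)) = -13.51 + j4.052 V
  V3 = 128·(cos(-76.0°) + j·sin(-76.0°)) = 30.97 - j124.2 V
  V4 = 120·(cos(-160.9°) + j·sin(-160.9°)) = -113.4 - j39.27 V
Step 2 — Sum components: V_total = -86.7 - j165.4 V.
Step 3 — Convert to polar: |V_total| = 186.7 V, ∠V_total = -117.7°.

V_total = 186.7∠-117.7° V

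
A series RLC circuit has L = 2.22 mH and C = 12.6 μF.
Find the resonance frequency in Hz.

Step 1 — Resonance condition Im(Z)=0 gives ω₀ = 1/√(LC).
Step 2 — ω₀ = 1/√(0.00222·1.26e-05) = 5979 rad/s.
Step 3 — f₀ = ω₀/(2π) = 951.6 Hz.

f₀ = 951.6 Hz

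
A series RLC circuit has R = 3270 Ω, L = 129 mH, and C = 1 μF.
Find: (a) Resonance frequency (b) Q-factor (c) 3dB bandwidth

Step 1 — Resonance: ω₀ = 1/√(LC) = 1/√(0.129·1e-06) = 2784 rad/s.
Step 2 — f₀ = ω₀/(2π) = 443.1 Hz.
Step 3 — Series Q: Q = ω₀L/R = 2784·0.129/3270 = 0.1098.
Step 4 — Bandwidth: Δω = ω₀/Q = 2.535e+04 rad/s; BW = Δω/(2π) = 4034 Hz.

(a) f₀ = 443.1 Hz  (b) Q = 0.1098  (c) BW = 4034 Hz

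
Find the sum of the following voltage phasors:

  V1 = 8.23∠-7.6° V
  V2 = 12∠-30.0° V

Step 1 — Convert each phasor to rectangular form:
  V1 = 8.23·(cos(-7.6°) + j·sin(-7.6°)) = 8.158 - j1.088 V
  V2 = 12·(cos(-30.0°) + j·sin(-30.0°)) = 10.39 - j6 V
Step 2 — Sum components: V_total = 18.55 - j7.088 V.
Step 3 — Convert to polar: |V_total| = 19.86 V, ∠V_total = -20.9°.

V_total = 19.86∠-20.9° V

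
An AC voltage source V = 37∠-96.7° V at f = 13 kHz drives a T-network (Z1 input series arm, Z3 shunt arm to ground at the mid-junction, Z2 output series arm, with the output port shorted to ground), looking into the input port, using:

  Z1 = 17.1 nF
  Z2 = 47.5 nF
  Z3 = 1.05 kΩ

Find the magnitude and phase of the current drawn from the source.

Step 1 — Angular frequency: ω = 2π·f = 2π·1.3e+04 = 8.168e+04 rad/s.
Step 2 — Component impedances:
  Z1: Z = 1/(jωC) = -j/(ω·C) = 0 - j715.9 Ω
  Z2: Z = 1/(jωC) = -j/(ω·C) = 0 - j257.7 Ω
  Z3: Z = R = 1050 Ω
Step 3 — With the output port shorted to ground, the output series arm Z2 runs from the junction to ground; the shunt arm Z3 also runs from the junction to ground. They appear in parallel: Z3 || Z2 = 59.67 - j243.1 Ω.
Step 4 — Series with input arm Z1: Z_in = Z1 + (Z3 || Z2) = 59.67 - j959 Ω = 960.9∠-86.4° Ω.
Step 5 — Source phasor: V = 37∠-96.7° V = -4.317 - j36.75 V.
Step 6 — Ohm's law: I = V / Z_total = (-4.317 - j36.75) / (59.67 - j959) = 0.03789 - j0.006859 A.
Step 7 — Convert to polar: |I| = 0.03851 A, ∠I = -10.3°.

I = 0.03851∠-10.3° A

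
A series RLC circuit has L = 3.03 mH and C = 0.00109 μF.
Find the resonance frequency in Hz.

Step 1 — Resonance condition Im(Z)=0 gives ω₀ = 1/√(LC).
Step 2 — ω₀ = 1/√(0.00303·1.09e-09) = 5.503e+05 rad/s.
Step 3 — f₀ = ω₀/(2π) = 8.758e+04 Hz.

f₀ = 8.758e+04 Hz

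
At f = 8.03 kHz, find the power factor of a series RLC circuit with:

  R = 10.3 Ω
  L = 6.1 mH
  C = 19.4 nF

Step 1 — Angular frequency: ω = 2π·f = 2π·8030 = 5.045e+04 rad/s.
Step 2 — Component impedances:
  R: Z = R = 10.3 Ω
  L: Z = jωL = j·5.045e+04·0.0061 = 0 + j307.8 Ω
  C: Z = 1/(jωC) = -j/(ω·C) = 0 - j1022 Ω
Step 3 — Series combination: Z_total = R + L + C = 10.3 - j713.9 Ω = 714∠-89.2° Ω.
Step 4 — Power factor: PF = cos(φ) = Re(Z)/|Z| = 10.3/714 = 0.01443.
Step 5 — Type: Im(Z) = -713.9 ⇒ leading (phase φ = -89.2°).

PF = 0.01443 (leading, φ = -89.2°)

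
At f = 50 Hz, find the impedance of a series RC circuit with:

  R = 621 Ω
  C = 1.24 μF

Step 1 — Angular frequency: ω = 2π·f = 2π·50 = 314.2 rad/s.
Step 2 — Component impedances:
  R: Z = R = 621 Ω
  C: Z = 1/(jωC) = -j/(ω·C) = 0 - j2567 Ω
Step 3 — Series combination: Z_total = R + C = 621 - j2567 Ω = 2641∠-76.4° Ω.

Z = 621 - j2567 Ω = 2641∠-76.4° Ω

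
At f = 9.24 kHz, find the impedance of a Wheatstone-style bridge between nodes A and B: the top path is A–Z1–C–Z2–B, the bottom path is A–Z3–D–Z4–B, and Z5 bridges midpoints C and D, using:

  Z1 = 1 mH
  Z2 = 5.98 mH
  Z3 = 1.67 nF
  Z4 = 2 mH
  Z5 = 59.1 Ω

Step 1 — Angular frequency: ω = 2π·f = 2π·9240 = 5.806e+04 rad/s.
Step 2 — Component impedances:
  Z1: Z = jωL = j·5.806e+04·0.001 = 0 + j58.06 Ω
  Z2: Z = jωL = j·5.806e+04·0.00598 = 0 + j347.2 Ω
  Z3: Z = 1/(jωC) = -j/(ω·C) = 0 - j1.031e+04 Ω
  Z4: Z = jωL = j·5.806e+04·0.002 = 0 + j116.1 Ω
  Z5: Z = R = 59.1 Ω
Step 3 — Bridge requires nodal analysis (the Z5 bridge couples midpoints C and D, so the two paths cannot be reduced to a simple series/parallel combination). Setting node B to ground and injecting 1 A at node A, the 3-node admittance system at A, C, D solves to V_A = Z_AB = 33.2 + j149.4 Ω = 153.1∠77.5° Ω.

Z = 33.2 + j149.4 Ω = 153.1∠77.5° Ω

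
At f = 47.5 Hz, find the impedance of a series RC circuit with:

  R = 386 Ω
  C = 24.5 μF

Step 1 — Angular frequency: ω = 2π·f = 2π·47.5 = 298.5 rad/s.
Step 2 — Component impedances:
  R: Z = R = 386 Ω
  C: Z = 1/(jωC) = -j/(ω·C) = 0 - j136.8 Ω
Step 3 — Series combination: Z_total = R + C = 386 - j136.8 Ω = 409.5∠-19.5° Ω.

Z = 386 - j136.8 Ω = 409.5∠-19.5° Ω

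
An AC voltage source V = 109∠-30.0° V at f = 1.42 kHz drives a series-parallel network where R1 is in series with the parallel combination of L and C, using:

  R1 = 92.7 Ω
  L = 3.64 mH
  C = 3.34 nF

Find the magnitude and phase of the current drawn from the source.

Step 1 — Angular frequency: ω = 2π·f = 2π·1420 = 8922 rad/s.
Step 2 — Component impedances:
  R1: Z = R = 92.7 Ω
  L: Z = jωL = j·8922·0.00364 = 0 + j32.48 Ω
  C: Z = 1/(jωC) = -j/(ω·C) = 0 - j3.356e+04 Ω
Step 3 — Parallel branch: L || C = 1/(1/L + 1/C) = 0 + j32.51 Ω.
Step 4 — Series with R1: Z_total = R1 + (L || C) = 92.7 + j32.51 Ω = 98.23∠19.3° Ω.
Step 5 — Source phasor: V = 109∠-30.0° V = 94.4 - j54.5 V.
Step 6 — Ohm's law: I = V / Z_total = (94.4 - j54.5) / (92.7 + j32.51) = 0.7232 - j0.8415 A.
Step 7 — Convert to polar: |I| = 1.11 A, ∠I = -49.3°.

I = 1.11∠-49.3° A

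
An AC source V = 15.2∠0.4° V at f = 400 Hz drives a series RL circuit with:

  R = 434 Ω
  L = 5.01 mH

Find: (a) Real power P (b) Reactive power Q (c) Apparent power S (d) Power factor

Step 1 — Angular frequency: ω = 2π·f = 2π·400 = 2513 rad/s.
Step 2 — Component impedances:
  R: Z = R = 434 Ω
  L: Z = jωL = j·2513·0.00501 = 0 + j12.59 Ω
Step 3 — Series combination: Z_total = R + L = 434 + j12.59 Ω = 434.2∠1.7° Ω.
Step 4 — Source phasor: V = 15.2∠0.4° V = 15.2 + j0.1061 V.
Step 5 — Current: I = V / Z = 0.035 - j0.0007709 A = 0.03501∠-1.3° A.
Step 6 — Complex power: S = V·I* = 0.5319 + j0.01543 VA.
Step 7 — Real power: P = Re(S) = 0.5319 W.
Step 8 — Reactive power: Q = Im(S) = 0.01543 VAR.
Step 9 — Apparent power: |S| = 0.5321 VA.
Step 10 — Power factor: PF = P/|S| = 0.9996 (lagging).

(a) P = 0.5319 W  (b) Q = 0.01543 VAR  (c) S = 0.5321 VA  (d) PF = 0.9996 (lagging)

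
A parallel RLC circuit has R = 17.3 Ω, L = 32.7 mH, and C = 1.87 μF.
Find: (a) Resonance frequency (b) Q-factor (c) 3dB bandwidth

Step 1 — Resonance: ω₀ = 1/√(LC) = 1/√(0.0327·1.87e-06) = 4044 rad/s.
Step 2 — f₀ = ω₀/(2π) = 643.6 Hz.
Step 3 — Parallel Q: Q = R/(ω₀L) = 17.3/(4044·0.0327) = 0.1308.
Step 4 — Bandwidth: Δω = ω₀/Q = 3.091e+04 rad/s; BW = Δω/(2π) = 4920 Hz.

(a) f₀ = 643.6 Hz  (b) Q = 0.1308  (c) BW = 4920 Hz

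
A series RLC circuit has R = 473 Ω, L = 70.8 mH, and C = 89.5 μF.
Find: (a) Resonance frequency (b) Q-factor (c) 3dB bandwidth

Step 1 — Resonance condition Im(Z)=0 gives ω₀ = 1/√(LC).
Step 2 — ω₀ = 1/√(0.0708·8.95e-05) = 397.3 rad/s.
Step 3 — f₀ = ω₀/(2π) = 63.23 Hz.
Step 4 — Series Q: Q = ω₀L/R = 397.3·0.0708/473 = 0.05946.
Step 5 — 3dB bandwidth: Δω = ω₀/Q = 6681 rad/s; BW = Δω/(2π) = 1063 Hz.

(a) f₀ = 63.23 Hz  (b) Q = 0.05946  (c) BW = 1063 Hz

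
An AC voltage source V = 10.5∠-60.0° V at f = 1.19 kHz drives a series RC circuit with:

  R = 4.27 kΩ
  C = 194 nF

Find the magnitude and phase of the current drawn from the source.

Step 1 — Angular frequency: ω = 2π·f = 2π·1190 = 7477 rad/s.
Step 2 — Component impedances:
  R: Z = R = 4270 Ω
  C: Z = 1/(jωC) = -j/(ω·C) = 0 - j689.4 Ω
Step 3 — Series combination: Z_total = R + C = 4270 - j689.4 Ω = 4325∠-9.2° Ω.
Step 4 — Source phasor: V = 10.5∠-60.0° V = 5.25 - j9.093 V.
Step 5 — Ohm's law: I = V / Z_total = (5.25 - j9.093) / (4270 - j689.4) = 0.001533 - j0.001882 A.
Step 6 — Convert to polar: |I| = 0.002428 A, ∠I = -50.8°.

I = 0.002428∠-50.8° A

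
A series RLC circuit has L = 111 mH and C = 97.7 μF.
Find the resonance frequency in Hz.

Step 1 — Resonance condition Im(Z)=0 gives ω₀ = 1/√(LC).
Step 2 — ω₀ = 1/√(0.111·9.77e-05) = 303.7 rad/s.
Step 3 — f₀ = ω₀/(2π) = 48.33 Hz.

f₀ = 48.33 Hz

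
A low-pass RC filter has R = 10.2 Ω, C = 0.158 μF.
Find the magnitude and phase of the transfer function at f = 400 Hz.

Step 1 — Angular frequency: ω = 2π·400 = 2513 rad/s.
Step 2 — Transfer function: H(jω) = 1/(1 + jωRC).
Step 3 — Denominator: 1 + jωRC = 1 + j·2513·10.2·1.58e-07 = 1 + j0.00405.
Step 4 — H = 1 - j0.00405.
Step 5 — Magnitude: |H| = 1 (-0.0 dB); phase: φ = -0.2°.

|H| = 1 (-0.0 dB), φ = -0.2°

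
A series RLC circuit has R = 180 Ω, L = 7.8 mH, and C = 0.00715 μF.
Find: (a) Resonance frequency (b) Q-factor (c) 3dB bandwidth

Step 1 — Resonance condition Im(Z)=0 gives ω₀ = 1/√(LC).
Step 2 — ω₀ = 1/√(0.0078·7.15e-09) = 1.339e+05 rad/s.
Step 3 — f₀ = ω₀/(2π) = 2.131e+04 Hz.
Step 4 — Series Q: Q = ω₀L/R = 1.339e+05·0.0078/180 = 5.803.
Step 5 — 3dB bandwidth: Δω = ω₀/Q = 2.308e+04 rad/s; BW = Δω/(2π) = 3673 Hz.

(a) f₀ = 2.131e+04 Hz  (b) Q = 5.803  (c) BW = 3673 Hz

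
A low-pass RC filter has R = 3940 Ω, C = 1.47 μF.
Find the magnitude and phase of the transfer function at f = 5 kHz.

Step 1 — Angular frequency: ω = 2π·5000 = 3.142e+04 rad/s.
Step 2 — Transfer function: H(jω) = 1/(1 + jωRC).
Step 3 — Denominator: 1 + jωRC = 1 + j·3.142e+04·3940·1.47e-06 = 1 + j182.
Step 4 — H = 3.02e-05 - j0.005496.
Step 5 — Magnitude: |H| = 0.005496 (-45.2 dB); phase: φ = -89.7°.

|H| = 0.005496 (-45.2 dB), φ = -89.7°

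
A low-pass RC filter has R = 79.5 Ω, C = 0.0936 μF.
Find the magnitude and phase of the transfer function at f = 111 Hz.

Step 1 — Angular frequency: ω = 2π·111 = 697.4 rad/s.
Step 2 — Transfer function: H(jω) = 1/(1 + jωRC).
Step 3 — Denominator: 1 + jωRC = 1 + j·697.4·79.5·9.36e-08 = 1 + j0.00519.
Step 4 — H = 1 - j0.00519.
Step 5 — Magnitude: |H| = 1 (-0.0 dB); phase: φ = -0.3°.

|H| = 1 (-0.0 dB), φ = -0.3°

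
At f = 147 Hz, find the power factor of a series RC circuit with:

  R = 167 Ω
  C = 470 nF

Step 1 — Angular frequency: ω = 2π·f = 2π·147 = 923.6 rad/s.
Step 2 — Component impedances:
  R: Z = R = 167 Ω
  C: Z = 1/(jωC) = -j/(ω·C) = 0 - j2304 Ω
Step 3 — Series combination: Z_total = R + C = 167 - j2304 Ω = 2310∠-85.9° Ω.
Step 4 — Power factor: PF = cos(φ) = Re(Z)/|Z| = 167/2309.6 = 0.07231.
Step 5 — Type: Im(Z) = -2304 ⇒ leading (phase φ = -85.9°).

PF = 0.07231 (leading, φ = -85.9°)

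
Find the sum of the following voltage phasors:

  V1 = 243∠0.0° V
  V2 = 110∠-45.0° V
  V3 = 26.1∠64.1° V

Step 1 — Convert each phasor to rectangular form:
  V1 = 243·(cos(0.0°) + j·sin(0.0°)) = 243 V
  V2 = 110·(cos(-45.0°) + j·sin(-45.0°)) = 77.78 - j77.78 V
  V3 = 26.1·(cos(64.1°) + j·sin(64.1°)) = 11.4 + j23.48 V
Step 2 — Sum components: V_total = 332.2 - j54.3 V.
Step 3 — Convert to polar: |V_total| = 336.6 V, ∠V_total = -9.3°.

V_total = 336.6∠-9.3° V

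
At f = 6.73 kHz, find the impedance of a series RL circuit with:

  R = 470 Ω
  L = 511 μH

Step 1 — Angular frequency: ω = 2π·f = 2π·6730 = 4.229e+04 rad/s.
Step 2 — Component impedances:
  R: Z = R = 470 Ω
  L: Z = jωL = j·4.229e+04·0.000511 = 0 + j21.61 Ω
Step 3 — Series combination: Z_total = R + L = 470 + j21.61 Ω = 470.5∠2.6° Ω.

Z = 470 + j21.61 Ω = 470.5∠2.6° Ω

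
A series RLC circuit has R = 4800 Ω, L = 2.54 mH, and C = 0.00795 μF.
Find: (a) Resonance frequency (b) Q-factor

Step 1 — Resonance condition Im(Z)=0 gives ω₀ = 1/√(LC).
Step 2 — ω₀ = 1/√(0.00254·7.95e-09) = 2.225e+05 rad/s.
Step 3 — f₀ = ω₀/(2π) = 3.542e+04 Hz.
Step 4 — Series Q: Q = ω₀L/R = 2.225e+05·0.00254/4800 = 0.1178.

(a) f₀ = 3.542e+04 Hz  (b) Q = 0.1178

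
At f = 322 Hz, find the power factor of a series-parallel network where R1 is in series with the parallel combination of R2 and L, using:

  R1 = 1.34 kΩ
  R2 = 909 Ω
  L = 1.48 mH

Step 1 — Angular frequency: ω = 2π·f = 2π·322 = 2023 rad/s.
Step 2 — Component impedances:
  R1: Z = R = 1340 Ω
  R2: Z = R = 909 Ω
  L: Z = jωL = j·2023·0.00148 = 0 + j2.994 Ω
Step 3 — Parallel branch: R2 || L = 1/(1/R2 + 1/L) = 0.009863 + j2.994 Ω.
Step 4 — Series with R1: Z_total = R1 + (R2 || L) = 1340 + j2.994 Ω = 1340∠0.1° Ω.
Step 5 — Power factor: PF = cos(φ) = Re(Z)/|Z| = 1340/1340 = 1.
Step 6 — Type: Im(Z) = 2.994 ⇒ lagging (phase φ = 0.1°).

PF = 1 (lagging, φ = 0.1°)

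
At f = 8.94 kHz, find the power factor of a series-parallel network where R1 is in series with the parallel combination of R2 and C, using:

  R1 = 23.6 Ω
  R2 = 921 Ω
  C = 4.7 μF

Step 1 — Angular frequency: ω = 2π·f = 2π·8940 = 5.617e+04 rad/s.
Step 2 — Component impedances:
  R1: Z = R = 23.6 Ω
  R2: Z = R = 921 Ω
  C: Z = 1/(jωC) = -j/(ω·C) = 0 - j3.788 Ω
Step 3 — Parallel branch: R2 || C = 1/(1/R2 + 1/C) = 0.01558 - j3.788 Ω.
Step 4 — Series with R1: Z_total = R1 + (R2 || C) = 23.62 - j3.788 Ω = 23.92∠-9.1° Ω.
Step 5 — Power factor: PF = cos(φ) = Re(Z)/|Z| = 23.616/23.917 = 0.9874.
Step 6 — Type: Im(Z) = -3.788 ⇒ leading (phase φ = -9.1°).

PF = 0.9874 (leading, φ = -9.1°)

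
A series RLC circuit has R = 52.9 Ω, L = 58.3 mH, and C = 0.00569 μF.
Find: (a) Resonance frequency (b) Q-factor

Step 1 — Resonance condition Im(Z)=0 gives ω₀ = 1/√(LC).
Step 2 — ω₀ = 1/√(0.0583·5.69e-09) = 5.49e+04 rad/s.
Step 3 — f₀ = ω₀/(2π) = 8738 Hz.
Step 4 — Series Q: Q = ω₀L/R = 5.49e+04·0.0583/52.9 = 60.51.

(a) f₀ = 8738 Hz  (b) Q = 60.51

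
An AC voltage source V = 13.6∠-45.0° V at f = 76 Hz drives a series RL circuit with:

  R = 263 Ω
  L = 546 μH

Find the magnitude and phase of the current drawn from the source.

Step 1 — Angular frequency: ω = 2π·f = 2π·76 = 477.5 rad/s.
Step 2 — Component impedances:
  R: Z = R = 263 Ω
  L: Z = jωL = j·477.5·0.000546 = 0 + j0.2607 Ω
Step 3 — Series combination: Z_total = R + L = 263 + j0.2607 Ω = 263∠0.1° Ω.
Step 4 — Source phasor: V = 13.6∠-45.0° V = 9.617 - j9.617 V.
Step 5 — Ohm's law: I = V / Z_total = (9.617 - j9.617) / (263 + j0.2607) = 0.03653 - j0.0366 A.
Step 6 — Convert to polar: |I| = 0.05171 A, ∠I = -45.1°.

I = 0.05171∠-45.1° A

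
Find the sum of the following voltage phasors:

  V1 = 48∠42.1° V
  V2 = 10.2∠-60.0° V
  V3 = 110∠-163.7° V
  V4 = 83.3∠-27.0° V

Step 1 — Convert each phasor to rectangular form:
  V1 = 48·(cos(42.1°) + j·sin(42.1°)) = 35.61 + j32.18 V
  V2 = 10.2·(cos(-60.0°) + j·sin(-60.0°)) = 5.1 - j8.833 V
  V3 = 110·(cos(-163.7°) + j·sin(-163.7°)) = -105.6 - j30.87 V
  V4 = 83.3·(cos(-27.0°) + j·sin(-27.0°)) = 74.22 - j37.82 V
Step 2 — Sum components: V_total = 9.357 - j45.34 V.
Step 3 — Convert to polar: |V_total| = 46.3 V, ∠V_total = -78.3°.

V_total = 46.3∠-78.3° V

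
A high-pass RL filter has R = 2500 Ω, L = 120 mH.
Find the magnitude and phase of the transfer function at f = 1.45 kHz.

Step 1 — Angular frequency: ω = 2π·1450 = 9111 rad/s.
Step 2 — Transfer function: H(jω) = jωL/(R + jωL).
Step 3 — Numerator jωL = j·1093; denominator R + jωL = 2500 + j1093.
Step 4 — H = 0.1605 + j0.3671.
Step 5 — Magnitude: |H| = 0.4007 (-7.9 dB); phase: φ = 66.4°.

|H| = 0.4007 (-7.9 dB), φ = 66.4°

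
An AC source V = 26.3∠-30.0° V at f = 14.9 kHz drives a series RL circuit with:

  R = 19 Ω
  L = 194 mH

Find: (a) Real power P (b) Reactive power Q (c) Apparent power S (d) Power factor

Step 1 — Angular frequency: ω = 2π·f = 2π·1.49e+04 = 9.362e+04 rad/s.
Step 2 — Component impedances:
  R: Z = R = 19 Ω
  L: Z = jωL = j·9.362e+04·0.194 = 0 + j1.816e+04 Ω
Step 3 — Series combination: Z_total = R + L = 19 + j1.816e+04 Ω = 1.816e+04∠89.9° Ω.
Step 4 — Source phasor: V = 26.3∠-30.0° V = 22.78 - j13.15 V.
Step 5 — Current: I = V / Z = -0.0007227 - j0.001255 A = 0.001448∠-119.9° A.
Step 6 — Complex power: S = V·I* = 3.984e-05 + j0.03808 VA.
Step 7 — Real power: P = Re(S) = 3.984e-05 W.
Step 8 — Reactive power: Q = Im(S) = 0.03808 VAR.
Step 9 — Apparent power: |S| = 0.03808 VA.
Step 10 — Power factor: PF = P/|S| = 0.001046 (lagging).

(a) P = 3.984e-05 W  (b) Q = 0.03808 VAR  (c) S = 0.03808 VA  (d) PF = 0.001046 (lagging)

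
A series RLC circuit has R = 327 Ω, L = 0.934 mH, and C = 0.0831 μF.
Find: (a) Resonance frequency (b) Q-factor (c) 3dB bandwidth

Step 1 — Resonance condition Im(Z)=0 gives ω₀ = 1/√(LC).
Step 2 — ω₀ = 1/√(0.000934·8.31e-08) = 1.135e+05 rad/s.
Step 3 — f₀ = ω₀/(2π) = 1.807e+04 Hz.
Step 4 — Series Q: Q = ω₀L/R = 1.135e+05·0.000934/327 = 0.3242.
Step 5 — 3dB bandwidth: Δω = ω₀/Q = 3.501e+05 rad/s; BW = Δω/(2π) = 5.572e+04 Hz.

(a) f₀ = 1.807e+04 Hz  (b) Q = 0.3242  (c) BW = 5.572e+04 Hz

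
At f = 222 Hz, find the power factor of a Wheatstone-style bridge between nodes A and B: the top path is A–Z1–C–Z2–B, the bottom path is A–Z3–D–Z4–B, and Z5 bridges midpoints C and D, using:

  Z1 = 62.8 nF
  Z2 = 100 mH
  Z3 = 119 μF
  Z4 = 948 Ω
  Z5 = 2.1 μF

Step 1 — Angular frequency: ω = 2π·f = 2π·222 = 1395 rad/s.
Step 2 — Component impedances:
  Z1: Z = 1/(jωC) = -j/(ω·C) = 0 - j1.142e+04 Ω
  Z2: Z = jωL = j·1395·0.1 = 0 + j139.5 Ω
  Z3: Z = 1/(jωC) = -j/(ω·C) = 0 - j6.024 Ω
  Z4: Z = R = 948 Ω
  Z5: Z = 1/(jωC) = -j/(ω·C) = 0 - j341.4 Ω
Step 3 — Bridge requires nodal analysis (the Z5 bridge couples midpoints C and D, so the two paths cannot be reduced to a simple series/parallel combination). Setting node B to ground and injecting 1 A at node A, the 3-node admittance system at A, C, D solves to V_A = Z_AB = 37.28 - j190.1 Ω = 193.7∠-78.9° Ω.
Step 4 — Power factor: PF = cos(φ) = Re(Z)/|Z| = 37.283/193.74 = 0.1924.
Step 5 — Type: Im(Z) = -190.1 ⇒ leading (phase φ = -78.9°).

PF = 0.1924 (leading, φ = -78.9°)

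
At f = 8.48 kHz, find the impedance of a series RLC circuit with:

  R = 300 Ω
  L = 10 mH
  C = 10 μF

Step 1 — Angular frequency: ω = 2π·f = 2π·8480 = 5.328e+04 rad/s.
Step 2 — Component impedances:
  R: Z = R = 300 Ω
  L: Z = jωL = j·5.328e+04·0.01 = 0 + j532.8 Ω
  C: Z = 1/(jωC) = -j/(ω·C) = 0 - j1.877 Ω
Step 3 — Series combination: Z_total = R + L + C = 300 + j530.9 Ω = 609.8∠60.5° Ω.

Z = 300 + j530.9 Ω = 609.8∠60.5° Ω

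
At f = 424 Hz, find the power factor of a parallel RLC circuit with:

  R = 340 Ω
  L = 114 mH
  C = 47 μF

Step 1 — Angular frequency: ω = 2π·f = 2π·424 = 2664 rad/s.
Step 2 — Component impedances:
  R: Z = R = 340 Ω
  L: Z = jωL = j·2664·0.114 = 0 + j303.7 Ω
  C: Z = 1/(jωC) = -j/(ω·C) = 0 - j7.986 Ω
Step 3 — Parallel combination: 1/Z_total = 1/R + 1/L + 1/C; Z_total = 0.1978 - j8.197 Ω = 8.2∠-88.6° Ω.
Step 4 — Power factor: PF = cos(φ) = Re(Z)/|Z| = 0.1978/8.2 = 0.02412.
Step 5 — Type: Im(Z) = -8.197 ⇒ leading (phase φ = -88.6°).

PF = 0.02412 (leading, φ = -88.6°)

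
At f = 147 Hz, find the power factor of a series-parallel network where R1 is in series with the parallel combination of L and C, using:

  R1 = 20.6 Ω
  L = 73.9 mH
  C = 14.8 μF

Step 1 — Angular frequency: ω = 2π·f = 2π·147 = 923.6 rad/s.
Step 2 — Component impedances:
  R1: Z = R = 20.6 Ω
  L: Z = jωL = j·923.6·0.0739 = 0 + j68.26 Ω
  C: Z = 1/(jωC) = -j/(ω·C) = 0 - j73.15 Ω
Step 3 — Parallel branch: L || C = 1/(1/L + 1/C) = 0 + j1019 Ω.
Step 4 — Series with R1: Z_total = R1 + (L || C) = 20.6 + j1019 Ω = 1020∠88.8° Ω.
Step 5 — Power factor: PF = cos(φ) = Re(Z)/|Z| = 20.6/1020 = 0.0202.
Step 6 — Type: Im(Z) = 1019 ⇒ lagging (phase φ = 88.8°).

PF = 0.0202 (lagging, φ = 88.8°)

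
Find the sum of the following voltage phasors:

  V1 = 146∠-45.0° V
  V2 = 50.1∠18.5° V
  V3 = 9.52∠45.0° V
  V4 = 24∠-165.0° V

Step 1 — Convert each phasor to rectangular form:
  V1 = 146·(cos(-45.0°) + j·sin(-45.0°)) = 103.2 - j103.2 V
  V2 = 50.1·(cos(18.5°) + j·sin(18.5°)) = 47.51 + j15.9 V
  V3 = 9.52·(cos(45.0°) + j·sin(45.0°)) = 6.732 + j6.732 V
  V4 = 24·(cos(-165.0°) + j·sin(-165.0°)) = -23.18 - j6.212 V
Step 2 — Sum components: V_total = 134.3 - j86.82 V.
Step 3 — Convert to polar: |V_total| = 159.9 V, ∠V_total = -32.9°.

V_total = 159.9∠-32.9° V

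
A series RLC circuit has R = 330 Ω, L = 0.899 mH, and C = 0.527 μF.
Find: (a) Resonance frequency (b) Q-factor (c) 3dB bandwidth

Step 1 — Resonance condition Im(Z)=0 gives ω₀ = 1/√(LC).
Step 2 — ω₀ = 1/√(0.000899·5.27e-07) = 4.594e+04 rad/s.
Step 3 — f₀ = ω₀/(2π) = 7312 Hz.
Step 4 — Series Q: Q = ω₀L/R = 4.594e+04·0.000899/330 = 0.1252.
Step 5 — 3dB bandwidth: Δω = ω₀/Q = 3.671e+05 rad/s; BW = Δω/(2π) = 5.842e+04 Hz.

(a) f₀ = 7312 Hz  (b) Q = 0.1252  (c) BW = 5.842e+04 Hz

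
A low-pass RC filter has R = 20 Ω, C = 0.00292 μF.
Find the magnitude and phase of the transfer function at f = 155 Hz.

Step 1 — Angular frequency: ω = 2π·155 = 973.9 rad/s.
Step 2 — Transfer function: H(jω) = 1/(1 + jωRC).
Step 3 — Denominator: 1 + jωRC = 1 + j·973.9·20·2.92e-09 = 1 + j5.688e-05.
Step 4 — H = 1 - j5.688e-05.
Step 5 — Magnitude: |H| = 1 (-0.0 dB); phase: φ = -0.0°.

|H| = 1 (-0.0 dB), φ = -0.0°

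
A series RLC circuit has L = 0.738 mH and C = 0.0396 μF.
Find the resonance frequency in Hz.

Step 1 — Resonance condition Im(Z)=0 gives ω₀ = 1/√(LC).
Step 2 — ω₀ = 1/√(0.000738·3.96e-08) = 1.85e+05 rad/s.
Step 3 — f₀ = ω₀/(2π) = 2.944e+04 Hz.

f₀ = 2.944e+04 Hz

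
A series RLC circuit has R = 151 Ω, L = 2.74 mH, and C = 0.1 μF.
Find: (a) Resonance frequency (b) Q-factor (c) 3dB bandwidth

Step 1 — Resonance: ω₀ = 1/√(LC) = 1/√(0.00274·1e-07) = 6.041e+04 rad/s.
Step 2 — f₀ = ω₀/(2π) = 9615 Hz.
Step 3 — Series Q: Q = ω₀L/R = 6.041e+04·0.00274/151 = 1.096.
Step 4 — Bandwidth: Δω = ω₀/Q = 5.511e+04 rad/s; BW = Δω/(2π) = 8771 Hz.

(a) f₀ = 9615 Hz  (b) Q = 1.096  (c) BW = 8771 Hz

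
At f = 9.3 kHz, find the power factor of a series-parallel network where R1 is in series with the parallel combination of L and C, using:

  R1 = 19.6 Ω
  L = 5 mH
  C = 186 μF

Step 1 — Angular frequency: ω = 2π·f = 2π·9300 = 5.843e+04 rad/s.
Step 2 — Component impedances:
  R1: Z = R = 19.6 Ω
  L: Z = jωL = j·5.843e+04·0.005 = 0 + j292.2 Ω
  C: Z = 1/(jωC) = -j/(ω·C) = 0 - j0.09201 Ω
Step 3 — Parallel branch: L || C = 1/(1/L + 1/C) = 0 - j0.09204 Ω.
Step 4 — Series with R1: Z_total = R1 + (L || C) = 19.6 - j0.09204 Ω = 19.6∠-0.3° Ω.
Step 5 — Power factor: PF = cos(φ) = Re(Z)/|Z| = 19.6/19.6 = 1.
Step 6 — Type: Im(Z) = -0.09204 ⇒ leading (phase φ = -0.3°).

PF = 1 (leading, φ = -0.3°)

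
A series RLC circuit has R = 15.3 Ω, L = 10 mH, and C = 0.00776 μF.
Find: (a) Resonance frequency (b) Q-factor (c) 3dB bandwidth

Step 1 — Resonance condition Im(Z)=0 gives ω₀ = 1/√(LC).
Step 2 — ω₀ = 1/√(0.01·7.76e-09) = 1.135e+05 rad/s.
Step 3 — f₀ = ω₀/(2π) = 1.807e+04 Hz.
Step 4 — Series Q: Q = ω₀L/R = 1.135e+05·0.01/15.3 = 74.2.
Step 5 — 3dB bandwidth: Δω = ω₀/Q = 1530 rad/s; BW = Δω/(2π) = 243.5 Hz.

(a) f₀ = 1.807e+04 Hz  (b) Q = 74.2  (c) BW = 243.5 Hz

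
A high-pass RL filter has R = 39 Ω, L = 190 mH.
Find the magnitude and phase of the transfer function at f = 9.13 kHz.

Step 1 — Angular frequency: ω = 2π·9130 = 5.737e+04 rad/s.
Step 2 — Transfer function: H(jω) = jωL/(R + jωL).
Step 3 — Numerator jωL = j·1.09e+04; denominator R + jωL = 39 + j1.09e+04.
Step 4 — H = 1 + j0.003578.
Step 5 — Magnitude: |H| = 1 (-0.0 dB); phase: φ = 0.2°.

|H| = 1 (-0.0 dB), φ = 0.2°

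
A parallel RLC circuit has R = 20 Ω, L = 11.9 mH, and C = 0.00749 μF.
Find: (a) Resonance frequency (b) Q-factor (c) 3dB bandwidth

Step 1 — Resonance: ω₀ = 1/√(LC) = 1/√(0.0119·7.49e-09) = 1.059e+05 rad/s.
Step 2 — f₀ = ω₀/(2π) = 1.686e+04 Hz.
Step 3 — Parallel Q: Q = R/(ω₀L) = 20/(1.059e+05·0.0119) = 0.01587.
Step 4 — Bandwidth: Δω = ω₀/Q = 6.676e+06 rad/s; BW = Δω/(2π) = 1.062e+06 Hz.

(a) f₀ = 1.686e+04 Hz  (b) Q = 0.01587  (c) BW = 1.062e+06 Hz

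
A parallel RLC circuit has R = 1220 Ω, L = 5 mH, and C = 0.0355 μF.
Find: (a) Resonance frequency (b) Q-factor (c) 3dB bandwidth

Step 1 — Resonance: ω₀ = 1/√(LC) = 1/√(0.005·3.55e-08) = 7.506e+04 rad/s.
Step 2 — f₀ = ω₀/(2π) = 1.195e+04 Hz.
Step 3 — Parallel Q: Q = R/(ω₀L) = 1220/(7.506e+04·0.005) = 3.251.
Step 4 — Bandwidth: Δω = ω₀/Q = 2.309e+04 rad/s; BW = Δω/(2π) = 3675 Hz.

(a) f₀ = 1.195e+04 Hz  (b) Q = 3.251  (c) BW = 3675 Hz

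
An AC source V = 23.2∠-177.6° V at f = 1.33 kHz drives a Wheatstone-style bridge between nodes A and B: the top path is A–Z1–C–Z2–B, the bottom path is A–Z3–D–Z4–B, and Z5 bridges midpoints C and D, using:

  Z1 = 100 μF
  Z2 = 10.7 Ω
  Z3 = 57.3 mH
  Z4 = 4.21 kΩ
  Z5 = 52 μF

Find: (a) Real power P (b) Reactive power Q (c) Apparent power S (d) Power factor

Step 1 — Angular frequency: ω = 2π·f = 2π·1330 = 8357 rad/s.
Step 2 — Component impedances:
  Z1: Z = 1/(jωC) = -j/(ω·C) = 0 - j1.197 Ω
  Z2: Z = R = 10.7 Ω
  Z3: Z = jωL = j·8357·0.0573 = 0 + j478.8 Ω
  Z4: Z = R = 4210 Ω
  Z5: Z = 1/(jωC) = -j/(ω·C) = 0 - j2.301 Ω
Step 3 — Bridge requires nodal analysis (the Z5 bridge couples midpoints C and D, so the two paths cannot be reduced to a simple series/parallel combination). Setting node B to ground and injecting 1 A at node A, the 3-node admittance system at A, C, D solves to V_A = Z_AB = 10.67 - j1.2 Ω = 10.74∠-6.4° Ω.
Step 4 — Source phasor: V = 23.2∠-177.6° V = -23.18 - j0.9715 V.
Step 5 — Current: I = V / Z = -2.135 - j0.331 A = 2.16∠-171.2° A.
Step 6 — Complex power: S = V·I* = 49.8 - j5.598 VA.
Step 7 — Real power: P = Re(S) = 49.8 W.
Step 8 — Reactive power: Q = Im(S) = -5.598 VAR.
Step 9 — Apparent power: |S| = 50.12 VA.
Step 10 — Power factor: PF = P/|S| = 0.9937 (leading).

(a) P = 49.8 W  (b) Q = -5.598 VAR  (c) S = 50.12 VA  (d) PF = 0.9937 (leading)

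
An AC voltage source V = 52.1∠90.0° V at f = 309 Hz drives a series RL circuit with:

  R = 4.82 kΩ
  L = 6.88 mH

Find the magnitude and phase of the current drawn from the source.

Step 1 — Angular frequency: ω = 2π·f = 2π·309 = 1942 rad/s.
Step 2 — Component impedances:
  R: Z = R = 4820 Ω
  L: Z = jωL = j·1942·0.00688 = 0 + j13.36 Ω
Step 3 — Series combination: Z_total = R + L = 4820 + j13.36 Ω = 4820∠0.2° Ω.
Step 4 — Source phasor: V = 52.1∠90.0° V = 0 + j52.1 V.
Step 5 — Ohm's law: I = V / Z_total = (0 + j52.1) / (4820 + j13.36) = 2.995e-05 + j0.01081 A.
Step 6 — Convert to polar: |I| = 0.01081 A, ∠I = 89.8°.

I = 0.01081∠89.8° A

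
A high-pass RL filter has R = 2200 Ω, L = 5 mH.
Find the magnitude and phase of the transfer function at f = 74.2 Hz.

Step 1 — Angular frequency: ω = 2π·74.2 = 466.2 rad/s.
Step 2 — Transfer function: H(jω) = jωL/(R + jωL).
Step 3 — Numerator jωL = j·2.331; denominator R + jωL = 2200 + j2.331.
Step 4 — H = 1.123e-06 + j0.00106.
Step 5 — Magnitude: |H| = 0.00106 (-59.5 dB); phase: φ = 89.9°.

|H| = 0.00106 (-59.5 dB), φ = 89.9°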